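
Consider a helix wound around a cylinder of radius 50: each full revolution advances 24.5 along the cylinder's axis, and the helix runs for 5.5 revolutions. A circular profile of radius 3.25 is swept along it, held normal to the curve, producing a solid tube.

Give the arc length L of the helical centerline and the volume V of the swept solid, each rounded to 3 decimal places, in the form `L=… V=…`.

2πR = 2π·50 = 314.159265
per-turn = √(314.159265² + 24.5²) = √(98696.0440 + 600.25) = √99296.2940 = 315.113145
L = 5.5 × 315.113145 = 1733.122296
V = π·3.25² × L = 33.183072 × 1733.122296 = 57510.322641

L=1733.122 V=57510.323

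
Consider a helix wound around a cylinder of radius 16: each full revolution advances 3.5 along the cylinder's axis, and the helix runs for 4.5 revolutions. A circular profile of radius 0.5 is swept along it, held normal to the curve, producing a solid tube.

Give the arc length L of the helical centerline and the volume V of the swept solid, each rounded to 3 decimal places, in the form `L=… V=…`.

2πR = 2π·16 = 100.530965
per-turn = √(100.530965² + 3.5²) = √(10106.4749 + 12.25) = √10118.7249 = 100.591873
L = 4.5 × 100.591873 = 452.663428
V = π·0.5² × L = 0.785398 × 452.663428 = 355.521025

L=452.663 V=355.521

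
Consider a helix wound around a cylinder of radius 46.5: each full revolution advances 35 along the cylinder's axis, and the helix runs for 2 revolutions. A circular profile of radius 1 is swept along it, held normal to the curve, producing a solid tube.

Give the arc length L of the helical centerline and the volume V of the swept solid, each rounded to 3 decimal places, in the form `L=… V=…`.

L=588.514 V=1848.872

2πR = 2π·46.5 = 292.168117
per-turn = √(292.168117² + 35²) = √(85362.2085 + 1225) = √86587.2085 = 294.257045
L = 2 × 294.257045 = 588.514090
V = π·1² × L = 3.141593 × 588.514090 = 1848.871541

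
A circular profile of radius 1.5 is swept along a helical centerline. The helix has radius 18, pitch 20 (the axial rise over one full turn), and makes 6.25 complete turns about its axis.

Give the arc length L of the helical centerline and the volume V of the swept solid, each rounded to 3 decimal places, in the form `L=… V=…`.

2πR = 2π·18 = 113.097336
per-turn = √(113.097336² + 20²) = √(12791.0073 + 400) = √13191.0073 = 114.852111
L = 6.25 × 114.852111 = 717.825691
V = π·1.5² × L = 7.068583 × 717.825691 = 5074.010815

L=717.826 V=5074.011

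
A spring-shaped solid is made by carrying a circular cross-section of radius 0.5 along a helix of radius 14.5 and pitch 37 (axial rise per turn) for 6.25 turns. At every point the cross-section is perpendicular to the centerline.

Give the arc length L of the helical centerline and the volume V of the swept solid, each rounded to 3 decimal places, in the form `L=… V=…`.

2πR = 2π·14.5 = 91.106187
per-turn = √(91.106187² + 37²) = √(8300.3373 + 1369) = √9669.3373 = 98.332789
L = 6.25 × 98.332789 = 614.579928
V = π·0.5² × L = 0.785398 × 614.579928 = 482.689947

L=614.580 V=482.690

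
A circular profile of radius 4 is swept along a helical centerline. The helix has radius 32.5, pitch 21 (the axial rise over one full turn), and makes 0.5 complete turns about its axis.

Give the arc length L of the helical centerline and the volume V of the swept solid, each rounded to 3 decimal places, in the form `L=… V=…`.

2πR = 2π·32.5 = 204.203522
per-turn = √(204.203522² + 21²) = √(41699.0786 + 441) = √42140.0786 = 205.280488
L = 0.5 × 205.280488 = 102.640244
V = π·4² × L = 50.265482 × 102.640244 = 5159.261374

L=102.640 V=5159.261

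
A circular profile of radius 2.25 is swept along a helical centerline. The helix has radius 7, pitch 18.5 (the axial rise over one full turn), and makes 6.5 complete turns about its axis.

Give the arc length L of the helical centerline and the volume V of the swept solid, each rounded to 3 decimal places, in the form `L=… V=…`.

2πR = 2π·7 = 43.982297
per-turn = √(43.982297² + 18.5²) = √(1934.4425 + 342.25) = √2276.6925 = 47.714699
L = 6.5 × 47.714699 = 310.145541
V = π·2.25² × L = 15.904313 × 310.145541 = 4932.651699

L=310.146 V=4932.652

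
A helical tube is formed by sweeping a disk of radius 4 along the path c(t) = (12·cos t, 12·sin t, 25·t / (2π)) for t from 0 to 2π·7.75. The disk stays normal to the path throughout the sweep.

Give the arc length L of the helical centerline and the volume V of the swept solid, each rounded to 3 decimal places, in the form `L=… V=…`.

L=615.620 V=30944.433

2πR = 2π·12 = 75.398224
per-turn = √(75.398224² + 25²) = √(5684.8921 + 625) = √6309.8921 = 79.434829
L = 7.75 × 79.434829 = 615.619928
V = π·4² × L = 50.265482 × 615.619928 = 30944.432716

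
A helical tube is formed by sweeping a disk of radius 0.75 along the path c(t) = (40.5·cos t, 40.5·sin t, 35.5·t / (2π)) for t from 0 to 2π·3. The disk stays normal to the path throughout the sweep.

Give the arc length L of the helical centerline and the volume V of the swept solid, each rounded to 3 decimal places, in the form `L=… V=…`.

L=770.800 V=1362.116

2πR = 2π·40.5 = 254.469005
per-turn = √(254.469005² + 35.5²) = √(64754.4745 + 1260.25) = √66014.7245 = 256.933307
L = 3 × 256.933307 = 770.799922
V = π·0.75² × L = 1.767146 × 770.799922 = 1362.115898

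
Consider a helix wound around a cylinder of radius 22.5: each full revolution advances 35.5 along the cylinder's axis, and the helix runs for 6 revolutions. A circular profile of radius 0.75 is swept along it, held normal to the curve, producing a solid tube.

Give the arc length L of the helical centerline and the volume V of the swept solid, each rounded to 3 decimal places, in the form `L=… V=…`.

L=874.565 V=1545.483

2πR = 2π·22.5 = 141.371669
per-turn = √(141.371669² + 35.5²) = √(19985.9489 + 1260.25) = √21246.1989 = 145.760759
L = 6 × 145.760759 = 874.564555
V = π·0.75² × L = 1.767146 × 874.564555 = 1545.483139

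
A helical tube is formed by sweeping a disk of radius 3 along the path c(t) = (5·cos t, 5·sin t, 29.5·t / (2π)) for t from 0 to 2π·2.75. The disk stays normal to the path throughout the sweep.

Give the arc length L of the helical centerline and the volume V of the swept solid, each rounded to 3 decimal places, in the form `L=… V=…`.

2πR = 2π·5 = 31.415927
per-turn = √(31.415927² + 29.5²) = √(986.9604 + 870.25) = √1857.2104 = 43.095364
L = 2.75 × 43.095364 = 118.512252
V = π·3² × L = 28.274334 × 118.512252 = 3350.854992

L=118.512 V=3350.855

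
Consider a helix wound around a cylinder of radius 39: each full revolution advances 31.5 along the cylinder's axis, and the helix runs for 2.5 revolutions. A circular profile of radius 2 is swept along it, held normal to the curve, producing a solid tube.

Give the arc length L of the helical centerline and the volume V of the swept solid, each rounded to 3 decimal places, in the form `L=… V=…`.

2πR = 2π·39 = 245.044227
per-turn = √(245.044227² + 31.5²) = √(60046.6732 + 992.25) = √61038.9232 = 247.060566
L = 2.5 × 247.060566 = 617.651415
V = π·2² × L = 12.566371 × 617.651415 = 7761.636585

L=617.651 V=7761.637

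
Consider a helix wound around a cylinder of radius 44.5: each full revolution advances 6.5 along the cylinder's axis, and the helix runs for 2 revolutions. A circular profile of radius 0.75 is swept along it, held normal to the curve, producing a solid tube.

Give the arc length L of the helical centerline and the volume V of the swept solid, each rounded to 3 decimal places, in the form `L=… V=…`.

L=559.355 V=988.461

2πR = 2π·44.5 = 279.601746
per-turn = √(279.601746² + 6.5²) = √(78177.1365 + 42.25) = √78219.3865 = 279.677290
L = 2 × 279.677290 = 559.354580
V = π·0.75² × L = 1.767146 × 559.354580 = 988.461134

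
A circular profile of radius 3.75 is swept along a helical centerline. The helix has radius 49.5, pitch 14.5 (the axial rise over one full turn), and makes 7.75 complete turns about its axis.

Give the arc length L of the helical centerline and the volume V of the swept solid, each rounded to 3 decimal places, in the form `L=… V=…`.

L=2413.005 V=106603.298

2πR = 2π·49.5 = 311.017673
per-turn = √(311.017673² + 14.5²) = √(96731.9927 + 210.25) = √96942.2427 = 311.355493
L = 7.75 × 311.355493 = 2413.005067
V = π·3.75² × L = 44.178647 × 2413.005067 = 106603.298327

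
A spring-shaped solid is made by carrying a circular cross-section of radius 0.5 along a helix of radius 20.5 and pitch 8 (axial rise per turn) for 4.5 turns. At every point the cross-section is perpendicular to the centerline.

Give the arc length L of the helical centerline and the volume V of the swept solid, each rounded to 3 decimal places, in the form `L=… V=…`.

2πR = 2π·20.5 = 128.805299
per-turn = √(128.805299² + 8²) = √(16590.8050 + 64) = √16654.8050 = 129.053497
L = 4.5 × 129.053497 = 580.740735
V = π·0.5² × L = 0.785398 × 580.740735 = 456.112707

L=580.741 V=456.113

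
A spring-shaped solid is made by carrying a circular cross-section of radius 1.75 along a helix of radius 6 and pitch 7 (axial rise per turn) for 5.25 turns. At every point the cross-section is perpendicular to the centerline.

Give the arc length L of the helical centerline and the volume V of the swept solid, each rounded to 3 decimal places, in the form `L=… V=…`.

2πR = 2π·6 = 37.699112
per-turn = √(37.699112² + 7²) = √(1421.2230 + 49) = √1470.2230 = 38.343488
L = 5.25 × 38.343488 = 201.303309
V = π·1.75² × L = 9.621128 × 201.303309 = 1936.764806

L=201.303 V=1936.765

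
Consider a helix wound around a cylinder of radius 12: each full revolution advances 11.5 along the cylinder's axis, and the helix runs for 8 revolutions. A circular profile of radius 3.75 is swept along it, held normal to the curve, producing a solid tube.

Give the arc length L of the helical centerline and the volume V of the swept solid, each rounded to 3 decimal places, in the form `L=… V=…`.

2πR = 2π·12 = 75.398224
per-turn = √(75.398224² + 11.5²) = √(5684.8921 + 132.25) = √5817.1421 = 76.270192
L = 8 × 76.270192 = 610.161533
V = π·3.75² × L = 44.178647 × 610.161533 = 26956.110801

L=610.162 V=26956.111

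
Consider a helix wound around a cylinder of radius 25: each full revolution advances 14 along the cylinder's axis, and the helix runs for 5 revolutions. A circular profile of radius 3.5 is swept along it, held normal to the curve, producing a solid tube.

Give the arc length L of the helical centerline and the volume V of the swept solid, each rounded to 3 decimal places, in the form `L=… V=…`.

2πR = 2π·25 = 157.079633
per-turn = √(157.079633² + 14²) = √(24674.0110 + 196) = √24870.0110 = 157.702286
L = 5 × 157.702286 = 788.511430
V = π·3.5² × L = 38.484510 × 788.511430 = 30345.476014

L=788.511 V=30345.476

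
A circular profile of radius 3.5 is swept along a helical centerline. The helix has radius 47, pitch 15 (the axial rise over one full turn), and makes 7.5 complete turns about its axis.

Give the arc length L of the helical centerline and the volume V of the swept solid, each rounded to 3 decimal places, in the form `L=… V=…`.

L=2217.678 V=85346.257

2πR = 2π·47 = 295.309709
per-turn = √(295.309709² + 15²) = √(87207.8245 + 225) = √87432.8245 = 295.690420
L = 7.5 × 295.690420 = 2217.678150
V = π·3.5² × L = 38.484510 × 2217.678150 = 85346.256959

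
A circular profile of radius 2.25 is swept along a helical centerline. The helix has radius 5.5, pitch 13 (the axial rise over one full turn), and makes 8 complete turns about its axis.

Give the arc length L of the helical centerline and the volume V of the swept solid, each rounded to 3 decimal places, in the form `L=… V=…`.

L=295.375 V=4697.732

2πR = 2π·5.5 = 34.557519
per-turn = √(34.557519² + 13²) = √(1194.2221 + 169) = √1363.2221 = 36.921838
L = 8 × 36.921838 = 295.374705
V = π·2.25² × L = 15.904313 × 295.374705 = 4697.731708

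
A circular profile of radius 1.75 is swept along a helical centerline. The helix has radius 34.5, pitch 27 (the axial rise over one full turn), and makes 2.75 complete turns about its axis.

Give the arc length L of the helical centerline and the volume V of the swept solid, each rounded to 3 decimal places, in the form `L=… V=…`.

2πR = 2π·34.5 = 216.769893
per-turn = √(216.769893² + 27²) = √(46989.1866 + 729) = √47718.1866 = 218.444928
L = 2.75 × 218.444928 = 600.723552
V = π·1.75² × L = 9.621128 × 600.723552 = 5779.637886

L=600.724 V=5779.638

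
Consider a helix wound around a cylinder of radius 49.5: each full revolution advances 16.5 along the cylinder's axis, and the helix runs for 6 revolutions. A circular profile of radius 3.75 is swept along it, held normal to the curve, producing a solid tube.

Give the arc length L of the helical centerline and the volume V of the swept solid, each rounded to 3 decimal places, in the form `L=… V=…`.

2πR = 2π·49.5 = 311.017673
per-turn = √(311.017673² + 16.5²) = √(96731.9927 + 272.25) = √97004.2427 = 311.455041
L = 6 × 311.455041 = 1868.730248
V = π·3.75² × L = 44.178647 × 1868.730248 = 82557.973372

L=1868.730 V=82557.973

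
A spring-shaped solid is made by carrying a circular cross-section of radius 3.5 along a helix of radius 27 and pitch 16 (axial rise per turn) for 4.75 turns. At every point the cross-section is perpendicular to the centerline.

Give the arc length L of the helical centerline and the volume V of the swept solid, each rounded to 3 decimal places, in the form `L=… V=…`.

2πR = 2π·27 = 169.646003
per-turn = √(169.646003² + 16²) = √(28779.7664 + 256) = √29035.7664 = 170.398845
L = 4.75 × 170.398845 = 809.394515
V = π·3.5² × L = 38.484510 × 809.394515 = 31149.151294

L=809.395 V=31149.151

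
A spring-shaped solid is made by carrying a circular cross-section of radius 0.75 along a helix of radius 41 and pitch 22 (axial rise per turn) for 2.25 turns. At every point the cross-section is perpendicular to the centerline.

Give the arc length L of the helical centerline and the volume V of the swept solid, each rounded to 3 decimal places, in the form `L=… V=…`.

L=581.734 V=1028.008

2πR = 2π·41 = 257.610598
per-turn = √(257.610598² + 22²) = √(66363.2200 + 484) = √66847.2200 = 258.548293
L = 2.25 × 258.548293 = 581.733660
V = π·0.75² × L = 1.767146 × 581.733660 = 1028.008233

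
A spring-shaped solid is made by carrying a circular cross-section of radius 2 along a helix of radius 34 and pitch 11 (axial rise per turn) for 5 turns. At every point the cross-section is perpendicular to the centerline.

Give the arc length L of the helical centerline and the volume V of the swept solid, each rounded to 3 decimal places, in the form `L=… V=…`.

2πR = 2π·34 = 213.628300
per-turn = √(213.628300² + 11²) = √(45637.0508 + 121) = √45758.0508 = 213.911315
L = 5 × 213.911315 = 1069.556576
V = π·2² × L = 12.566371 × 1069.556576 = 13440.444324

L=1069.557 V=13440.444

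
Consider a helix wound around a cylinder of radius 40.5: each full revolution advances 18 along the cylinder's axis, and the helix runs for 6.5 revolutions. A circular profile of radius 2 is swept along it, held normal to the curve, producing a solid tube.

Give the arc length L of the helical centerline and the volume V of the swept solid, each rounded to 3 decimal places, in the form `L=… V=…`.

2πR = 2π·40.5 = 254.469005
per-turn = √(254.469005² + 18²) = √(64754.4745 + 324) = √65078.4745 = 255.104830
L = 6.5 × 255.104830 = 1658.181397
V = π·2² × L = 12.566371 × 1658.181397 = 20837.321985

L=1658.181 V=20837.322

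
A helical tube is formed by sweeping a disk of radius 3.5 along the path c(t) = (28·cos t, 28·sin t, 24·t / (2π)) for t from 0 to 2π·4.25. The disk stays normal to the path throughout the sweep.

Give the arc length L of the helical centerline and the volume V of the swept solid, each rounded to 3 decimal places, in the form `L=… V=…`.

L=754.624 V=29041.347

2πR = 2π·28 = 175.929189
per-turn = √(175.929189² + 24²) = √(30951.0794 + 576) = √31527.0794 = 177.558665
L = 4.25 × 177.558665 = 754.624325
V = π·3.5² × L = 38.484510 × 754.624325 = 29041.347382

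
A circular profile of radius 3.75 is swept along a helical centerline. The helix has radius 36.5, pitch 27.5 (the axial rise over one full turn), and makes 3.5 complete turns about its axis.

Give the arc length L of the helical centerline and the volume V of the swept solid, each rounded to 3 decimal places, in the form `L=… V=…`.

2πR = 2π·36.5 = 229.336264
per-turn = √(229.336264² + 27.5²) = √(52595.1219 + 756.25) = √53351.3719 = 230.979159
L = 3.5 × 230.979159 = 808.427056
V = π·3.75² × L = 44.178647 × 808.427056 = 35715.213292

L=808.427 V=35715.213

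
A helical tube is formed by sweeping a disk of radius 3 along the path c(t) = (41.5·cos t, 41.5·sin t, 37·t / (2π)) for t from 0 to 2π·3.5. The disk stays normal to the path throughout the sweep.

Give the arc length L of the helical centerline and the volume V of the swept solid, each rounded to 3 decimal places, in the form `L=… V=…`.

2πR = 2π·41.5 = 260.752190
per-turn = √(260.752190² + 37²) = √(67991.7047 + 1369) = √69360.7047 = 263.364205
L = 3.5 × 263.364205 = 921.774719
V = π·3² × L = 28.274334 × 921.774719 = 26062.566173

L=921.775 V=26062.566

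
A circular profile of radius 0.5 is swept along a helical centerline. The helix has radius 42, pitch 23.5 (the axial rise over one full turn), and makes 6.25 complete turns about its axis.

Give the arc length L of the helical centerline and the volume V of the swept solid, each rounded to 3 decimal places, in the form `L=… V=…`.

L=1655.863 V=1300.512

2πR = 2π·42 = 263.893783
per-turn = √(263.893783² + 23.5²) = √(69639.9287 + 552.25) = √70192.1787 = 264.938066
L = 6.25 × 264.938066 = 1655.862911
V = π·0.5² × L = 0.785398 × 1655.862911 = 1300.511689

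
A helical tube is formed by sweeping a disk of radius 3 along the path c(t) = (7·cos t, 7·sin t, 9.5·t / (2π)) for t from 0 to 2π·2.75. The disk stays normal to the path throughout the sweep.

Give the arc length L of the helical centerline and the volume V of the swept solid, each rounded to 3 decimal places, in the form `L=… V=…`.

L=123.741 V=3498.683

2πR = 2π·7 = 43.982297
per-turn = √(43.982297² + 9.5²) = √(1934.4425 + 90.25) = √2024.6925 = 44.996583
L = 2.75 × 44.996583 = 123.740603
V = π·3² × L = 28.274334 × 123.740603 = 3498.683115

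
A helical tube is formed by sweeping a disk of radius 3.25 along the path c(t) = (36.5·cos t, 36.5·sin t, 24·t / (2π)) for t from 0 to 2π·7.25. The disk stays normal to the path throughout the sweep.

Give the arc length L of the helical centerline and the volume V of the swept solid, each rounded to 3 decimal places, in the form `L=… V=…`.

L=1671.768 V=55474.387

2πR = 2π·36.5 = 229.336264
per-turn = √(229.336264² + 24²) = √(52595.1219 + 576) = √53171.1219 = 230.588642
L = 7.25 × 230.588642 = 1671.767655
V = π·3.25² × L = 33.183072 × 1671.767655 = 55474.387139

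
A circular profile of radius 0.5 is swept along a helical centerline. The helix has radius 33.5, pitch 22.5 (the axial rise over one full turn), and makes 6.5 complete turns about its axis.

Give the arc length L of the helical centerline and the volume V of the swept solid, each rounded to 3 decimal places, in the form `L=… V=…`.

L=1375.958 V=1080.675

2πR = 2π·33.5 = 210.486708
per-turn = √(210.486708² + 22.5²) = √(44304.6542 + 506.25) = √44810.9042 = 211.685862
L = 6.5 × 211.685862 = 1375.958103
V = π·0.5² × L = 0.785398 × 1375.958103 = 1080.674967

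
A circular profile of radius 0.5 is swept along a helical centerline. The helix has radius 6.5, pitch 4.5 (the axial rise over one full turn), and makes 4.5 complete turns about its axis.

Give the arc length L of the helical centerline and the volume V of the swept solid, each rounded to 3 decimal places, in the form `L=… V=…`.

2πR = 2π·6.5 = 40.840704
per-turn = √(40.840704² + 4.5²) = √(1667.9631 + 20.25) = √1688.2131 = 41.087871
L = 4.5 × 41.087871 = 184.895420
V = π·0.5² × L = 0.785398 × 184.895420 = 145.216523

L=184.895 V=145.217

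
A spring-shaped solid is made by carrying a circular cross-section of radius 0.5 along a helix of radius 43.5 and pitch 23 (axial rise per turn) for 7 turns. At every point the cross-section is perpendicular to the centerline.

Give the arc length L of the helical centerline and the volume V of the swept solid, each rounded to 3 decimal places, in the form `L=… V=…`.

2πR = 2π·43.5 = 273.318561
per-turn = √(273.318561² + 23²) = √(74703.0357 + 529) = √75232.0357 = 274.284589
L = 7 × 274.284589 = 1919.992122
V = π·0.5² × L = 0.785398 × 1919.992122 = 1507.958287

L=1919.992 V=1507.958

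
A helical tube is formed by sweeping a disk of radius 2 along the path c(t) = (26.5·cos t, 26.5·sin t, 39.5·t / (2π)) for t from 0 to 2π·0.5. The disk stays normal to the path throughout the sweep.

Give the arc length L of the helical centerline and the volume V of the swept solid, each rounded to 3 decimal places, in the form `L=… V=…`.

L=85.563 V=1075.214

2πR = 2π·26.5 = 166.504411
per-turn = √(166.504411² + 39.5²) = √(27723.7188 + 1560.25) = √29283.9688 = 171.125594
L = 0.5 × 171.125594 = 85.562797
V = π·2² × L = 12.566371 × 85.562797 = 1075.213815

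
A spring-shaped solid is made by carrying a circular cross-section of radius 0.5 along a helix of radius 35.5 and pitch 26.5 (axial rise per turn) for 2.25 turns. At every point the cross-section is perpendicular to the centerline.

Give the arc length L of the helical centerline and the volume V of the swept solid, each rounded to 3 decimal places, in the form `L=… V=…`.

L=505.399 V=396.939

2πR = 2π·35.5 = 223.053078
per-turn = √(223.053078² + 26.5²) = √(49752.6758 + 702.25) = √50454.9258 = 224.621739
L = 2.25 × 224.621739 = 505.398914
V = π·0.5² × L = 0.785398 × 505.398914 = 396.939378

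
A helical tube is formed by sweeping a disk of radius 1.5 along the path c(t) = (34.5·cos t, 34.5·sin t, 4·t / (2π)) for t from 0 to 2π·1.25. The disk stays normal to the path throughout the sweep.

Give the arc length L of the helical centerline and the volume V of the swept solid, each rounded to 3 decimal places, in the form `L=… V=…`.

L=271.008 V=1915.646

2πR = 2π·34.5 = 216.769893
per-turn = √(216.769893² + 4²) = √(46989.1866 + 16) = √47005.1866 = 216.806795
L = 1.25 × 216.806795 = 271.008494
V = π·1.5² × L = 7.068583 × 271.008494 = 1915.646163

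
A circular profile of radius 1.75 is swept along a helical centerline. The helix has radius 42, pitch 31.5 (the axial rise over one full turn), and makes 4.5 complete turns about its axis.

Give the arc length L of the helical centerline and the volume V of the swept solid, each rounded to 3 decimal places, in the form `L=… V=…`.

2πR = 2π·42 = 263.893783
per-turn = √(263.893783² + 31.5²) = √(69639.9287 + 992.25) = √70632.1787 = 265.767151
L = 4.5 × 265.767151 = 1195.952180
V = π·1.75² × L = 9.621128 × 1195.952180 = 11506.408413

L=1195.952 V=11506.408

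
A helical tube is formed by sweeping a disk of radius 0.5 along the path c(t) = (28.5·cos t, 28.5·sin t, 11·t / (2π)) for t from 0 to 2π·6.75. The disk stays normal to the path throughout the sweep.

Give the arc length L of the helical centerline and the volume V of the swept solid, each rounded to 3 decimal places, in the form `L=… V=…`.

2πR = 2π·28.5 = 179.070781
per-turn = √(179.070781² + 11²) = √(32066.3447 + 121) = √32187.3447 = 179.408318
L = 6.75 × 179.408318 = 1211.006149
V = π·0.5² × L = 0.785398 × 1211.006149 = 951.122005

L=1211.006 V=951.122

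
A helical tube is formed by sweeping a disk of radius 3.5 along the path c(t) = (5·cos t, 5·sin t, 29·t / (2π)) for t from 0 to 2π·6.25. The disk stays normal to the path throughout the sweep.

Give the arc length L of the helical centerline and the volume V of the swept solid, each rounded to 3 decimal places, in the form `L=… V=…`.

2πR = 2π·5 = 31.415927
per-turn = √(31.415927² + 29²) = √(986.9604 + 841) = √1827.9604 = 42.754654
L = 6.25 × 42.754654 = 267.216588
V = π·3.5² × L = 38.484510 × 267.216588 = 10283.699440

L=267.217 V=10283.699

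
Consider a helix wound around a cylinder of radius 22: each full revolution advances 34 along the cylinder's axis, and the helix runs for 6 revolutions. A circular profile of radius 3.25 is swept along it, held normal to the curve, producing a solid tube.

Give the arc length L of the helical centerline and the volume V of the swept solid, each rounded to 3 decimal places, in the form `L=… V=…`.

2πR = 2π·22 = 138.230077
per-turn = √(138.230077² + 34²) = √(19107.5541 + 1156) = √20263.5541 = 142.350111
L = 6 × 142.350111 = 854.100666
V = π·3.25² × L = 33.183072 × 854.100666 = 28341.684253

L=854.101 V=28341.684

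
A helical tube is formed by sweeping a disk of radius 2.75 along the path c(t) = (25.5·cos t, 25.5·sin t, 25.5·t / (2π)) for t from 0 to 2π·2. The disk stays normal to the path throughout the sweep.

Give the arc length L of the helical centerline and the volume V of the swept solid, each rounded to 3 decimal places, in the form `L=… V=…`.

2πR = 2π·25.5 = 160.221225
per-turn = √(160.221225² + 25.5²) = √(25670.8410 + 650.25) = √26321.0910 = 162.237761
L = 2 × 162.237761 = 324.475522
V = π·2.75² × L = 23.758294 × 324.475522 = 7708.984984

L=324.476 V=7708.985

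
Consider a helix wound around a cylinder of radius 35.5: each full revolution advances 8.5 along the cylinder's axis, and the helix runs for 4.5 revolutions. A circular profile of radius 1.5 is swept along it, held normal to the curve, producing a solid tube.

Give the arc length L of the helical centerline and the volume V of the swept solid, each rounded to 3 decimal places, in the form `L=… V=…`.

2πR = 2π·35.5 = 223.053078
per-turn = √(223.053078² + 8.5²) = √(49752.6758 + 72.25) = √49824.9258 = 223.214977
L = 4.5 × 223.214977 = 1004.467395
V = π·1.5² × L = 7.068583 × 1004.467395 = 7100.161623

L=1004.467 V=7100.162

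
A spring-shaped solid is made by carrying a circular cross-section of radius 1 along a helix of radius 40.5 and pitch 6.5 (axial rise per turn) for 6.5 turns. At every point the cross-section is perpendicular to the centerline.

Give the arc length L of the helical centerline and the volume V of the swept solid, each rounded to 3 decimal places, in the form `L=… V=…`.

2πR = 2π·40.5 = 254.469005
per-turn = √(254.469005² + 6.5²) = √(64754.4745 + 42.25) = √64796.7245 = 254.552007
L = 6.5 × 254.552007 = 1654.588048
V = π·1² × L = 3.141593 × 1654.588048 = 5198.041657

L=1654.588 V=5198.042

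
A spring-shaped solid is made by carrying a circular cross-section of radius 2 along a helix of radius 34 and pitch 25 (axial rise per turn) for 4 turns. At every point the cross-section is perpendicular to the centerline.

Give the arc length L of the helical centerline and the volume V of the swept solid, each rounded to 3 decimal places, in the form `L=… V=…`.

2πR = 2π·34 = 213.628300
per-turn = √(213.628300² + 25²) = √(45637.0508 + 625) = √46262.0508 = 215.086147
L = 4 × 215.086147 = 860.344589
V = π·2² × L = 12.566371 × 860.344589 = 10811.408963

L=860.345 V=10811.409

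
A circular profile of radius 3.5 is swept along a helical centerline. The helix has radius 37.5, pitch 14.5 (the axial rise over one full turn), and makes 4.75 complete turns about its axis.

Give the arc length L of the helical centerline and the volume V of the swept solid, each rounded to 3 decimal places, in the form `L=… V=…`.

L=1121.310 V=43153.053

2πR = 2π·37.5 = 235.619449
per-turn = √(235.619449² + 14.5²) = √(55516.5248 + 210.25) = √55726.7748 = 236.065192
L = 4.75 × 236.065192 = 1121.309661
V = π·3.5² × L = 38.484510 × 1121.309661 = 43153.052862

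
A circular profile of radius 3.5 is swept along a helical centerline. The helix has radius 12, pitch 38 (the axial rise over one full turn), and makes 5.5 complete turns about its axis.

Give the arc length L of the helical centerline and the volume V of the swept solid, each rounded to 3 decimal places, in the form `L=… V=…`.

L=464.380 V=17871.445

2πR = 2π·12 = 75.398224
per-turn = √(75.398224² + 38²) = √(5684.8921 + 1444) = √7128.8921 = 84.432767
L = 5.5 × 84.432767 = 464.380218
V = π·3.5² × L = 38.484510 × 464.380218 = 17871.445155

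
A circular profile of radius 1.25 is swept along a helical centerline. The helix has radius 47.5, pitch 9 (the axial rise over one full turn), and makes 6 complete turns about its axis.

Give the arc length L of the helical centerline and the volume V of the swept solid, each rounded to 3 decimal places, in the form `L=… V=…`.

2πR = 2π·47.5 = 298.451302
per-turn = √(298.451302² + 9²) = √(89073.1797 + 81) = √89154.1797 = 298.586972
L = 6 × 298.586972 = 1791.521831
V = π·1.25² × L = 4.908739 × 1791.521831 = 8794.112222

L=1791.522 V=8794.112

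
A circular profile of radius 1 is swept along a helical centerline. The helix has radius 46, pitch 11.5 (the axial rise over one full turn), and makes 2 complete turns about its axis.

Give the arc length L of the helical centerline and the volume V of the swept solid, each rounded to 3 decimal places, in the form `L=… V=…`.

L=578.510 V=1817.444

2πR = 2π·46 = 289.026524
per-turn = √(289.026524² + 11.5²) = √(83536.3317 + 132.25) = √83668.5817 = 289.255219
L = 2 × 289.255219 = 578.510438
V = π·1² × L = 3.141593 × 578.510438 = 1817.444141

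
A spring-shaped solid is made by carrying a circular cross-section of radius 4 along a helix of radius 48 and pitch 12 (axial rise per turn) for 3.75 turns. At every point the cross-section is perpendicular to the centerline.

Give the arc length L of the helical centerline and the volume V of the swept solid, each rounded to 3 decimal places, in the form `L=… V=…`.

2πR = 2π·48 = 301.592895
per-turn = √(301.592895² + 12²) = √(90958.2742 + 144) = √91102.2742 = 301.831533
L = 3.75 × 301.831533 = 1131.868248
V = π·4² × L = 50.265482 × 1131.868248 = 56893.903554

L=1131.868 V=56893.904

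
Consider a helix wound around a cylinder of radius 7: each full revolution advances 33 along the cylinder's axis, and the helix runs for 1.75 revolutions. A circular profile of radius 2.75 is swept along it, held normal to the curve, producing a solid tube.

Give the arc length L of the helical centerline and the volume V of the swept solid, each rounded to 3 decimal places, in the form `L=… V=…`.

2πR = 2π·7 = 43.982297
per-turn = √(43.982297² + 33²) = √(1934.4425 + 1089) = √3023.4425 = 54.985839
L = 1.75 × 54.985839 = 96.225218
V = π·2.75² × L = 23.758294 × 96.225218 = 2286.147057

L=96.225 V=2286.147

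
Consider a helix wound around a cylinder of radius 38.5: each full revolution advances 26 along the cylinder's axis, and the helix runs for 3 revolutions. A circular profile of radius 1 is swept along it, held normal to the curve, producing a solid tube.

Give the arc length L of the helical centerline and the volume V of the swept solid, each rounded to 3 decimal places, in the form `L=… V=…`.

L=729.888 V=2293.010

2πR = 2π·38.5 = 241.902634
per-turn = √(241.902634² + 26²) = √(58516.8845 + 676) = √59192.8845 = 243.295878
L = 3 × 243.295878 = 729.887635
V = π·1² × L = 3.141593 × 729.887635 = 2293.009634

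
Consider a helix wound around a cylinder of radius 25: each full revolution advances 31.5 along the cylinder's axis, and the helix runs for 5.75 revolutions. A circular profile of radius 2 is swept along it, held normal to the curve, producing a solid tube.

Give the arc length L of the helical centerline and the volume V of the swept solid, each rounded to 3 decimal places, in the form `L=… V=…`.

L=921.190 V=11576.013

2πR = 2π·25 = 157.079633
per-turn = √(157.079633² + 31.5²) = √(24674.0110 + 992.25) = √25666.2610 = 160.206932
L = 5.75 × 160.206932 = 921.189858
V = π·2² × L = 12.566371 × 921.189858 = 11576.013161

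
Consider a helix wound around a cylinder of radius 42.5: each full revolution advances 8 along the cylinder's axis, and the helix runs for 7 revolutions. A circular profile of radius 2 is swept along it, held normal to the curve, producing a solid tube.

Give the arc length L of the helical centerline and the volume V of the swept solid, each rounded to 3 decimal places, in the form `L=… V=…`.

L=1870.086 V=23500.197

2πR = 2π·42.5 = 267.035376
per-turn = √(267.035376² + 8²) = √(71307.8918 + 64) = √71371.8918 = 267.155183
L = 7 × 267.155183 = 1870.086281
V = π·2² × L = 12.566371 × 1870.086281 = 23500.197287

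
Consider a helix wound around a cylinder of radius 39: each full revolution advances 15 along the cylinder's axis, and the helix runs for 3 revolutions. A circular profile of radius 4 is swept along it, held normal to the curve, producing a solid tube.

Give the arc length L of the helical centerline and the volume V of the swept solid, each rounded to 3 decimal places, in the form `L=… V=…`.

L=736.509 V=37020.965

2πR = 2π·39 = 245.044227
per-turn = √(245.044227² + 15²) = √(60046.6732 + 225) = √60271.6732 = 245.502899
L = 3 × 245.502899 = 736.508696
V = π·4² × L = 50.265482 × 736.508696 = 37020.964915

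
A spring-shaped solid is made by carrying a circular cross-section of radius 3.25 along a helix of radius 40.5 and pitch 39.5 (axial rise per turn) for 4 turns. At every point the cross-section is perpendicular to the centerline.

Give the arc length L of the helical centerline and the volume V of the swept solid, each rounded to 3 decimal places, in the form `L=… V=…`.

L=1030.066 V=34180.749

2πR = 2π·40.5 = 254.469005
per-turn = √(254.469005² + 39.5²) = √(64754.4745 + 1560.25) = √66314.7245 = 257.516455
L = 4 × 257.516455 = 1030.065819
V = π·3.25² × L = 33.183072 × 1030.065819 = 34180.748654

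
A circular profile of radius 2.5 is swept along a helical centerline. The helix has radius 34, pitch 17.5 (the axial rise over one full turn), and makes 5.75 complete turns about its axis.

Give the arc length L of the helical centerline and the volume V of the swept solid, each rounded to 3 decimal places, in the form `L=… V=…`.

2πR = 2π·34 = 213.628300
per-turn = √(213.628300² + 17.5²) = √(45637.0508 + 306.25) = √45943.3008 = 214.343884
L = 5.75 × 214.343884 = 1232.477335
V = π·2.5² × L = 19.634954 × 1232.477335 = 24199.635882

L=1232.477 V=24199.636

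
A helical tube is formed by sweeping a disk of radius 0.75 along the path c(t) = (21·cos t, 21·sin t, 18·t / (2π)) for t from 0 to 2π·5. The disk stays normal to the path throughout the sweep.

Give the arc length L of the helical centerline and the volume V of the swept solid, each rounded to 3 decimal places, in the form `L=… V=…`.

L=665.845 V=1176.645

2πR = 2π·21 = 131.946891
per-turn = √(131.946891² + 18²) = √(17409.9822 + 324) = √17733.9822 = 133.168999
L = 5 × 133.168999 = 665.844993
V = π·0.75² × L = 1.767146 × 665.844993 = 1176.645227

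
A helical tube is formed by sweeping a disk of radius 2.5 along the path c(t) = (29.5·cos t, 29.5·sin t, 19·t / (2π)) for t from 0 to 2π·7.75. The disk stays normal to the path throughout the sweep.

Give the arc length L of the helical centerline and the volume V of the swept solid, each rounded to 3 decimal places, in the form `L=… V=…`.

2πR = 2π·29.5 = 185.353967
per-turn = √(185.353967² + 19²) = √(34356.0929 + 361) = √34717.0929 = 186.325234
L = 7.75 × 186.325234 = 1444.020565
V = π·2.5² × L = 19.634954 × 1444.020565 = 28353.277501

L=1444.021 V=28353.278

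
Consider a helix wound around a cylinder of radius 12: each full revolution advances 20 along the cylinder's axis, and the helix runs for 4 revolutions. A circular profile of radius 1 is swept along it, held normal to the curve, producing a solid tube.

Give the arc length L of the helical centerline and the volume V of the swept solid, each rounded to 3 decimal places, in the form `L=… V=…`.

2πR = 2π·12 = 75.398224
per-turn = √(75.398224² + 20²) = √(5684.8921 + 400) = √6084.8921 = 78.005719
L = 4 × 78.005719 = 312.022874
V = π·1² × L = 3.141593 × 312.022874 = 980.248770

L=312.023 V=980.249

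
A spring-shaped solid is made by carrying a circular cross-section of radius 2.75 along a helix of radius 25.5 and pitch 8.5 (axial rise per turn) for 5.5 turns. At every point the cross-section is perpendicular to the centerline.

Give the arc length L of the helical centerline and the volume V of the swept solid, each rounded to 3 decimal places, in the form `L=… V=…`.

2πR = 2π·25.5 = 160.221225
per-turn = √(160.221225² + 8.5²) = √(25670.8410 + 72.25) = √25743.0910 = 160.446536
L = 5.5 × 160.446536 = 882.455950
V = π·2.75² × L = 23.758294 × 882.455950 = 20965.648299

L=882.456 V=20965.648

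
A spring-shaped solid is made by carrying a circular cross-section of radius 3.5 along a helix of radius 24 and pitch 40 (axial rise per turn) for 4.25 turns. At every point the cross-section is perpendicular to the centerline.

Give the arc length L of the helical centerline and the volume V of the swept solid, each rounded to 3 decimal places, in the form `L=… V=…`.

2πR = 2π·24 = 150.796447
per-turn = √(150.796447² + 40²) = √(22739.5685 + 1600) = √24339.5685 = 156.011437
L = 4.25 × 156.011437 = 663.048608
V = π·3.5² × L = 38.484510 × 663.048608 = 25517.100795

L=663.049 V=25517.101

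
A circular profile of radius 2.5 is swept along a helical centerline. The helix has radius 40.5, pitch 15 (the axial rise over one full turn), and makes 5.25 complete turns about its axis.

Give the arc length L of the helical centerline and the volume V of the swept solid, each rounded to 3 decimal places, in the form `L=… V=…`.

2πR = 2π·40.5 = 254.469005
per-turn = √(254.469005² + 15²) = √(64754.4745 + 225) = √64979.4745 = 254.910719
L = 5.25 × 254.910719 = 1338.281273
V = π·2.5² × L = 19.634954 × 1338.281273 = 26277.091345

L=1338.281 V=26277.091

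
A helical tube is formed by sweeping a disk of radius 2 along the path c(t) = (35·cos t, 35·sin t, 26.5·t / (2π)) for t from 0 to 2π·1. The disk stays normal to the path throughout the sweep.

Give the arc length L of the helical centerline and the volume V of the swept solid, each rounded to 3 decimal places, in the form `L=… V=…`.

2πR = 2π·35 = 219.911486
per-turn = √(219.911486² + 26.5²) = √(48361.0616 + 702.25) = √49063.3116 = 221.502396
L = 1 × 221.502396 = 221.502396
V = π·2² × L = 12.566371 × 221.502396 = 2783.481204

L=221.502 V=2783.481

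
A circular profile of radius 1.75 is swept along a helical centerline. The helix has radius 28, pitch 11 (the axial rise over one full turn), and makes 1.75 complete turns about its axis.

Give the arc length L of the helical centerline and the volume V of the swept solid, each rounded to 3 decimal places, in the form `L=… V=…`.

2πR = 2π·28 = 175.929189
per-turn = √(175.929189² + 11²) = √(30951.0794 + 121) = √31072.0794 = 176.272742
L = 1.75 × 176.272742 = 308.477298
V = π·1.75² × L = 9.621128 × 308.477298 = 2967.899412

L=308.477 V=2967.899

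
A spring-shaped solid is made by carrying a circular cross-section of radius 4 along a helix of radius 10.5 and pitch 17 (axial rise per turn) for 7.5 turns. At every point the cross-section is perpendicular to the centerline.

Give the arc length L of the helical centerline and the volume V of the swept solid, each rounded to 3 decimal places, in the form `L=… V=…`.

L=510.964 V=25683.848

2πR = 2π·10.5 = 65.973446
per-turn = √(65.973446² + 17²) = √(4352.4955 + 289) = √4641.4955 = 68.128522
L = 7.5 × 68.128522 = 510.963917
V = π·4² × L = 50.265482 × 510.963917 = 25683.847792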